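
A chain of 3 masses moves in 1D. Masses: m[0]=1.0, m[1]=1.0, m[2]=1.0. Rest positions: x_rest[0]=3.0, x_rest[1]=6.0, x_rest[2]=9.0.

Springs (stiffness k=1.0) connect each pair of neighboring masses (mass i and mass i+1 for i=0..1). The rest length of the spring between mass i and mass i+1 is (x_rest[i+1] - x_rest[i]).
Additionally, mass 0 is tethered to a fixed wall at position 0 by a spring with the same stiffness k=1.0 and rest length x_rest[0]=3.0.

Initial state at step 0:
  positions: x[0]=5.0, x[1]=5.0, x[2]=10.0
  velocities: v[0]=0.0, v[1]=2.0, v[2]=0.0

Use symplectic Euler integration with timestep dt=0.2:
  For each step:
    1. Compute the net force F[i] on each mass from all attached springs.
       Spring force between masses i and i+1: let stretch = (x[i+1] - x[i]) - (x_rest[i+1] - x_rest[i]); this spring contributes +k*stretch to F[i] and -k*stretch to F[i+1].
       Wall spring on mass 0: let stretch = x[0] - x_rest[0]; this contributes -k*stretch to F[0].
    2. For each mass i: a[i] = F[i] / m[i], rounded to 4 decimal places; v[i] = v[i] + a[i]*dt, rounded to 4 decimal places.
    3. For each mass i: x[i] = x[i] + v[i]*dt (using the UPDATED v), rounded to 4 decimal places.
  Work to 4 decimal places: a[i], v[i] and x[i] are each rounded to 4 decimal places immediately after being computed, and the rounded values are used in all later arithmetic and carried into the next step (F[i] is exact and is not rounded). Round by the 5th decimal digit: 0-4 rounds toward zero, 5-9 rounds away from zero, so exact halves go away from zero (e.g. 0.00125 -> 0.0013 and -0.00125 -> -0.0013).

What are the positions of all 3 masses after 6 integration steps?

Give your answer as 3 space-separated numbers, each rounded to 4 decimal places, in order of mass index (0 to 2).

Answer: 2.6731 9.0547 9.4443

Derivation:
Step 0: x=[5.0000 5.0000 10.0000] v=[0.0000 2.0000 0.0000]
Step 1: x=[4.8000 5.6000 9.9200] v=[-1.0000 3.0000 -0.4000]
Step 2: x=[4.4400 6.3408 9.7872] v=[-1.8000 3.7040 -0.6640]
Step 3: x=[3.9784 7.1434 9.6365] v=[-2.3078 4.0131 -0.7533]
Step 4: x=[3.4843 7.9191 9.5061] v=[-2.4705 3.8787 -0.6519]
Step 5: x=[3.0282 8.5809 9.4322] v=[-2.2804 3.3091 -0.3693]
Step 6: x=[2.6731 9.0547 9.4443] v=[-1.7755 2.3688 0.0604]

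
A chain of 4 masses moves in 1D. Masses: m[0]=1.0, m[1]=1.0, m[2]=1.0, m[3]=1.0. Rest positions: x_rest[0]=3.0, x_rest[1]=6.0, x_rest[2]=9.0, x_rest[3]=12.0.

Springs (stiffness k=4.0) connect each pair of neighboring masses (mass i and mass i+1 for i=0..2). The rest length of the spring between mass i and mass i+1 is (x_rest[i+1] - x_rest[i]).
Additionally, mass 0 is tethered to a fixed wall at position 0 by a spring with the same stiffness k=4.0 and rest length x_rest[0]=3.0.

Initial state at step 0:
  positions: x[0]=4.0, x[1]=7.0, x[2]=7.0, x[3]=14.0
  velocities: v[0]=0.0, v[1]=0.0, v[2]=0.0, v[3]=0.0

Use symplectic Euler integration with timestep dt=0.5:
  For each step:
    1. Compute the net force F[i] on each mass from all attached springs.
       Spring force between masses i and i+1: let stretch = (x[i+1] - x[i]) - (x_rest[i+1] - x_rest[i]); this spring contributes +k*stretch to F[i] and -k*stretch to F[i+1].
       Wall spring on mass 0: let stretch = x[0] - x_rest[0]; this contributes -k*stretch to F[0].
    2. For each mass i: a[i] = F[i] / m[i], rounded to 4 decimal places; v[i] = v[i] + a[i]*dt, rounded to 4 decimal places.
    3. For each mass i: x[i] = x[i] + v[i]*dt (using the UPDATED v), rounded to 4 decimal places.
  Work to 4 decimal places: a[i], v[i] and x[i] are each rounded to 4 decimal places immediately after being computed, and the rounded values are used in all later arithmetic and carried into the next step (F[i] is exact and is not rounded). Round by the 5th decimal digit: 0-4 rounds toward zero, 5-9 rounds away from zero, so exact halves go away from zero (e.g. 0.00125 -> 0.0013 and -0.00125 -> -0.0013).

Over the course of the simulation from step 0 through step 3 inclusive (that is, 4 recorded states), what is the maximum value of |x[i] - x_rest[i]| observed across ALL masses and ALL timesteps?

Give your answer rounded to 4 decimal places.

Answer: 5.0000

Derivation:
Step 0: x=[4.0000 7.0000 7.0000 14.0000] v=[0.0000 0.0000 0.0000 0.0000]
Step 1: x=[3.0000 4.0000 14.0000 10.0000] v=[-2.0000 -6.0000 14.0000 -8.0000]
Step 2: x=[0.0000 10.0000 7.0000 13.0000] v=[-6.0000 12.0000 -14.0000 6.0000]
Step 3: x=[7.0000 3.0000 9.0000 13.0000] v=[14.0000 -14.0000 4.0000 0.0000]
Max displacement = 5.0000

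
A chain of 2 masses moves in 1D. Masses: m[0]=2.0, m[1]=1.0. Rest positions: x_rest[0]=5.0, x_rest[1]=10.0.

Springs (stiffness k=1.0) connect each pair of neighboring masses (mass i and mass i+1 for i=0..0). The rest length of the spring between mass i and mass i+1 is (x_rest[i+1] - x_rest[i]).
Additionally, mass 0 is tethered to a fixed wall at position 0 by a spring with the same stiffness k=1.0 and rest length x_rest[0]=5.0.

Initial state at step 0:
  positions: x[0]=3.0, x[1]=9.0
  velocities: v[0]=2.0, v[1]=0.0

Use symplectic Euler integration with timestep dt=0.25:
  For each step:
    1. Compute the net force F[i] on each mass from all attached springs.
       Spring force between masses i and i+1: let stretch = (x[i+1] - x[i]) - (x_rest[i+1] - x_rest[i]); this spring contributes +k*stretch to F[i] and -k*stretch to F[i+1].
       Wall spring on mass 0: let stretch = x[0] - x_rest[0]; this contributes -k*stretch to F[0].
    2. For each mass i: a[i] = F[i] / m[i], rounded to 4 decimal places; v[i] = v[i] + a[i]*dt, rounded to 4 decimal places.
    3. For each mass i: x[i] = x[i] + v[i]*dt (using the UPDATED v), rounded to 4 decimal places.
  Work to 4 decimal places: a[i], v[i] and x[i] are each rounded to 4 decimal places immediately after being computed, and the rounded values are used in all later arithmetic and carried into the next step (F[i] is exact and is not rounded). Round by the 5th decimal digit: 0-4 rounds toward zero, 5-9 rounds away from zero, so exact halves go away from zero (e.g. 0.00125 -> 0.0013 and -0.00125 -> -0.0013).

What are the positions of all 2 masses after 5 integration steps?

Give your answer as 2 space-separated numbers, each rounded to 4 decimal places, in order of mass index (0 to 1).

Answer: 6.0886 8.9210

Derivation:
Step 0: x=[3.0000 9.0000] v=[2.0000 0.0000]
Step 1: x=[3.5938 8.9375] v=[2.3750 -0.2500]
Step 2: x=[4.2423 8.8535] v=[2.5938 -0.3359]
Step 3: x=[4.9023 8.7938] v=[2.6399 -0.2387]
Step 4: x=[5.5307 8.8034] v=[2.5136 0.0384]
Step 5: x=[6.0886 8.9210] v=[2.2314 0.4702]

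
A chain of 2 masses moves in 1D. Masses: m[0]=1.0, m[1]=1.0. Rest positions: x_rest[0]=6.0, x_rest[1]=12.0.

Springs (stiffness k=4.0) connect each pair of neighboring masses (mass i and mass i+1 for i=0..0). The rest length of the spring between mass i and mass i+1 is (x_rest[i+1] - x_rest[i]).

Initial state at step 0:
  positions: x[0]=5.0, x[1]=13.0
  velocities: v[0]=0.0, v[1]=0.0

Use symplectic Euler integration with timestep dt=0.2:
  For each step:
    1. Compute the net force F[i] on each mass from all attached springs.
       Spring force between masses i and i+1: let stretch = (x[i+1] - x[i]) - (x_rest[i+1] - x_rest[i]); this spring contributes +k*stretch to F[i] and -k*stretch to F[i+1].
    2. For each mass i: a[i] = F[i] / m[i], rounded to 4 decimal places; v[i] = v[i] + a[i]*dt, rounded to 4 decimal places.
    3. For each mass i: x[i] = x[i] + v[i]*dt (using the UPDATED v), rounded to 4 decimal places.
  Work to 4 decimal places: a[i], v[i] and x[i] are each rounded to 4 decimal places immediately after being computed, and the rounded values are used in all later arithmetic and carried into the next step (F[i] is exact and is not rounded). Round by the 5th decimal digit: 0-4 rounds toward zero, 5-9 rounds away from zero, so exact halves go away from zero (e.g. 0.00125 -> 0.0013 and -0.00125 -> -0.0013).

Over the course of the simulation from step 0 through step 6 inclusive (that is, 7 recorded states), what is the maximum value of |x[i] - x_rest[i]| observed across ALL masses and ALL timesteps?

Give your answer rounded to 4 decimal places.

Step 0: x=[5.0000 13.0000] v=[0.0000 0.0000]
Step 1: x=[5.3200 12.6800] v=[1.6000 -1.6000]
Step 2: x=[5.8576 12.1424] v=[2.6880 -2.6880]
Step 3: x=[6.4408 11.5592] v=[2.9158 -2.9158]
Step 4: x=[6.8829 11.1171] v=[2.2105 -2.2105]
Step 5: x=[7.0425 10.9575] v=[0.7979 -0.7979]
Step 6: x=[6.8685 11.1315] v=[-0.8701 0.8701]
Max displacement = 1.0425

Answer: 1.0425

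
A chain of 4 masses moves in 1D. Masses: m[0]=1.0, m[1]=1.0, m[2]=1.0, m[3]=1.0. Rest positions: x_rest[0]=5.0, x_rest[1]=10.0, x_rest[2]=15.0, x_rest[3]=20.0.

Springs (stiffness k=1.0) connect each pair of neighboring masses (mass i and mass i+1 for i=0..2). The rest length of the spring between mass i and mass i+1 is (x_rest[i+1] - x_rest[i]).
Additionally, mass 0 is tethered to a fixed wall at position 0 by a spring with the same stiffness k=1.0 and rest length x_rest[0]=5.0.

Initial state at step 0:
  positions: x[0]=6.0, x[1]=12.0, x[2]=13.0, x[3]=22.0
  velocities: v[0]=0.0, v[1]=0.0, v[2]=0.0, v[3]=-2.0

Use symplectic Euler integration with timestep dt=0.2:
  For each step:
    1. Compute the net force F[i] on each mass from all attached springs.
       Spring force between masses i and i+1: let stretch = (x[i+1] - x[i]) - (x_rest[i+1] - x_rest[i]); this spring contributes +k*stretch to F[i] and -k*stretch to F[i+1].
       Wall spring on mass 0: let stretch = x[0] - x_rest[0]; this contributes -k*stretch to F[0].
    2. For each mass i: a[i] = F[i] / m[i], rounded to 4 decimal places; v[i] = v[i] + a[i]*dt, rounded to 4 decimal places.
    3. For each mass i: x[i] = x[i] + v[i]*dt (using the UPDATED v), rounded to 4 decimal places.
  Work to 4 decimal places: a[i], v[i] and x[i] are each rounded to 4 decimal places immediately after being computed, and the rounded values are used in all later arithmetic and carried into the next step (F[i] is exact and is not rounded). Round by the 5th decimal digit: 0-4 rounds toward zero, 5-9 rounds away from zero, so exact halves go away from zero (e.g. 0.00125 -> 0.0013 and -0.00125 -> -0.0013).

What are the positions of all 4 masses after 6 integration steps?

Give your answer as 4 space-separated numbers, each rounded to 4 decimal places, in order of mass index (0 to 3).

Step 0: x=[6.0000 12.0000 13.0000 22.0000] v=[0.0000 0.0000 0.0000 -2.0000]
Step 1: x=[6.0000 11.8000 13.3200 21.4400] v=[0.0000 -1.0000 1.6000 -2.8000]
Step 2: x=[5.9920 11.4288 13.9040 20.7552] v=[-0.0400 -1.8560 2.9200 -3.4240]
Step 3: x=[5.9618 10.9391 14.6630 19.9964] v=[-0.1510 -2.4483 3.7952 -3.7942]
Step 4: x=[5.8922 10.3993 15.4864 19.2242] v=[-0.3479 -2.6990 4.1171 -3.8609]
Step 5: x=[5.7672 9.8827 16.2558 18.5025] v=[-0.6249 -2.5830 3.8472 -3.6085]
Step 6: x=[5.5762 9.4564 16.8602 17.8909] v=[-0.9552 -2.1315 3.0219 -3.0578]

Answer: 5.5762 9.4564 16.8602 17.8909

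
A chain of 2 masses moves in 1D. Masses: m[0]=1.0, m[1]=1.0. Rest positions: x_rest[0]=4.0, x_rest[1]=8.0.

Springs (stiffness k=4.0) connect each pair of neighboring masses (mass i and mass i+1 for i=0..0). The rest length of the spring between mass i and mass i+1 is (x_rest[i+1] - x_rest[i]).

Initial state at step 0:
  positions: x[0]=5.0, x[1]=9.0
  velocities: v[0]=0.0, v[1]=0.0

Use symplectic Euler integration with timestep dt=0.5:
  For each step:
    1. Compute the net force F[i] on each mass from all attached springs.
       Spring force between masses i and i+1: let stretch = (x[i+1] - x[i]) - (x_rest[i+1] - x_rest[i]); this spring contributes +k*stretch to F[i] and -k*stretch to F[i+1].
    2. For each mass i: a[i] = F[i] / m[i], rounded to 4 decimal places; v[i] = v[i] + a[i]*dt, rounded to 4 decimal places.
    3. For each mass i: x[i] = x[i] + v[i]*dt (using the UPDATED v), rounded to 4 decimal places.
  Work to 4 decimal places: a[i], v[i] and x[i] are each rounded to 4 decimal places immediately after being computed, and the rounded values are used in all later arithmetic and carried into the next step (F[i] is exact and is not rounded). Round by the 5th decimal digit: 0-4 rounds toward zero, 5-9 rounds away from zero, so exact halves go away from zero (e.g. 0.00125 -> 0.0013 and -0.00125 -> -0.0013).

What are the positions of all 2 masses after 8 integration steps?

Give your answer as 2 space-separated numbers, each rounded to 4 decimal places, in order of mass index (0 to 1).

Step 0: x=[5.0000 9.0000] v=[0.0000 0.0000]
Step 1: x=[5.0000 9.0000] v=[0.0000 0.0000]
Step 2: x=[5.0000 9.0000] v=[0.0000 0.0000]
Step 3: x=[5.0000 9.0000] v=[0.0000 0.0000]
Step 4: x=[5.0000 9.0000] v=[0.0000 0.0000]
Step 5: x=[5.0000 9.0000] v=[0.0000 0.0000]
Step 6: x=[5.0000 9.0000] v=[0.0000 0.0000]
Step 7: x=[5.0000 9.0000] v=[0.0000 0.0000]
Step 8: x=[5.0000 9.0000] v=[0.0000 0.0000]

Answer: 5.0000 9.0000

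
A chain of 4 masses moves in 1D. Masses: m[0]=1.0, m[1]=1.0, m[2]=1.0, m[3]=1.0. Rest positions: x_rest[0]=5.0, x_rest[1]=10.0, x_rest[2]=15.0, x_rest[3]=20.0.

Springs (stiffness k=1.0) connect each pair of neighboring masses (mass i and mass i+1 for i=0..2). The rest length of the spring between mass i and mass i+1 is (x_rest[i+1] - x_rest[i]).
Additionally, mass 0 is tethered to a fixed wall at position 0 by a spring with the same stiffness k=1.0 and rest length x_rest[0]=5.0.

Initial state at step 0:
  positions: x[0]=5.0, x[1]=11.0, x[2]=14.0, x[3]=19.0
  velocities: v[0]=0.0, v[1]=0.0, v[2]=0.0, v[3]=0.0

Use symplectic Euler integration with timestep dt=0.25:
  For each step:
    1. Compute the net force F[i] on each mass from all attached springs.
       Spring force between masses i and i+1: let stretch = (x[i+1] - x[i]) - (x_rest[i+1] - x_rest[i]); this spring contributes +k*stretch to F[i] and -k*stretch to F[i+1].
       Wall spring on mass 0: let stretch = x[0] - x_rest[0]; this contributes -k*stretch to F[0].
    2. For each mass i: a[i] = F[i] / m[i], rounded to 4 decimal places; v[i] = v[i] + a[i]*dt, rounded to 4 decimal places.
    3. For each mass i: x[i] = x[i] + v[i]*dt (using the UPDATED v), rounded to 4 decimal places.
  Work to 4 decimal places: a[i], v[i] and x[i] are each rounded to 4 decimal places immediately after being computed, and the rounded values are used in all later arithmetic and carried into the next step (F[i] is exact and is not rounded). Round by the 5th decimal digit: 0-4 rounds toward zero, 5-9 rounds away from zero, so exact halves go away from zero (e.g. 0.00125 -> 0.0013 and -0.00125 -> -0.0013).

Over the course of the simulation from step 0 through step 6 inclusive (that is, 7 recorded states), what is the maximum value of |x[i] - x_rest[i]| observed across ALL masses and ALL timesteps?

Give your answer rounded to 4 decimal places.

Step 0: x=[5.0000 11.0000 14.0000 19.0000] v=[0.0000 0.0000 0.0000 0.0000]
Step 1: x=[5.0625 10.8125 14.1250 19.0000] v=[0.2500 -0.7500 0.5000 0.0000]
Step 2: x=[5.1680 10.4727 14.3477 19.0078] v=[0.4219 -1.3594 0.8906 0.0313]
Step 3: x=[5.2820 10.0435 14.6194 19.0369] v=[0.4561 -1.7168 1.0869 0.1163]
Step 4: x=[5.3635 9.6027 14.8812 19.1024] v=[0.3260 -1.7632 1.0473 0.2619]
Step 5: x=[5.3747 9.2269 15.0770 19.2166] v=[0.0449 -1.5034 0.7830 0.4566]
Step 6: x=[5.2908 8.9759 15.1659 19.3845] v=[-0.3357 -1.0039 0.3554 0.6717]
Max displacement = 1.0241

Answer: 1.0241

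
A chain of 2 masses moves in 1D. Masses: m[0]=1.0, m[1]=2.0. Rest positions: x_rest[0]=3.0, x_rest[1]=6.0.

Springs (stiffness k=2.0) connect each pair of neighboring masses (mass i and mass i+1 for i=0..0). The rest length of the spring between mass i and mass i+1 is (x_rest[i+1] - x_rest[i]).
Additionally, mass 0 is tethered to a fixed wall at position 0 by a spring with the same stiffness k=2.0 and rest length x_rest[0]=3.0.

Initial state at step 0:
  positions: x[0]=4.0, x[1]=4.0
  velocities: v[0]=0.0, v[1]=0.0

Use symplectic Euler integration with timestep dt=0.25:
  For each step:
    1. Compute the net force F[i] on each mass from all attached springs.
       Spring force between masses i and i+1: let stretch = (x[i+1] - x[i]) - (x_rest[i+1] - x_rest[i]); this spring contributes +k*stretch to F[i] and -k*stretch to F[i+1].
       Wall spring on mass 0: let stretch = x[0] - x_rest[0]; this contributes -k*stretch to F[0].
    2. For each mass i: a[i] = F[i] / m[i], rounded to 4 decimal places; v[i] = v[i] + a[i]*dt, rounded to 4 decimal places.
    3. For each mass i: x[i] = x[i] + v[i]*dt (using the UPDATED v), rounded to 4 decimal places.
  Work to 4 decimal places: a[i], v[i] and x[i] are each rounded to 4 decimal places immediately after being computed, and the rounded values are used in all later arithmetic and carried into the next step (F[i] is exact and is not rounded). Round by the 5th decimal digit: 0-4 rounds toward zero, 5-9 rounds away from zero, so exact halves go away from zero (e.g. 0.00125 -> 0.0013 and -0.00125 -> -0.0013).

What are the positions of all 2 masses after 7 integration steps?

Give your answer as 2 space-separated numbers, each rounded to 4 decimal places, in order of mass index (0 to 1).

Step 0: x=[4.0000 4.0000] v=[0.0000 0.0000]
Step 1: x=[3.5000 4.1875] v=[-2.0000 0.7500]
Step 2: x=[2.6484 4.5195] v=[-3.4063 1.3281]
Step 3: x=[1.6997 4.9221] v=[-3.7950 1.6103]
Step 4: x=[0.9413 5.3108] v=[-3.0337 1.5547]
Step 5: x=[0.6114 5.6139] v=[-1.3196 1.2123]
Step 6: x=[0.8304 5.7918] v=[0.8760 0.7117]
Step 7: x=[1.5658 5.8472] v=[2.9415 0.2214]

Answer: 1.5658 5.8472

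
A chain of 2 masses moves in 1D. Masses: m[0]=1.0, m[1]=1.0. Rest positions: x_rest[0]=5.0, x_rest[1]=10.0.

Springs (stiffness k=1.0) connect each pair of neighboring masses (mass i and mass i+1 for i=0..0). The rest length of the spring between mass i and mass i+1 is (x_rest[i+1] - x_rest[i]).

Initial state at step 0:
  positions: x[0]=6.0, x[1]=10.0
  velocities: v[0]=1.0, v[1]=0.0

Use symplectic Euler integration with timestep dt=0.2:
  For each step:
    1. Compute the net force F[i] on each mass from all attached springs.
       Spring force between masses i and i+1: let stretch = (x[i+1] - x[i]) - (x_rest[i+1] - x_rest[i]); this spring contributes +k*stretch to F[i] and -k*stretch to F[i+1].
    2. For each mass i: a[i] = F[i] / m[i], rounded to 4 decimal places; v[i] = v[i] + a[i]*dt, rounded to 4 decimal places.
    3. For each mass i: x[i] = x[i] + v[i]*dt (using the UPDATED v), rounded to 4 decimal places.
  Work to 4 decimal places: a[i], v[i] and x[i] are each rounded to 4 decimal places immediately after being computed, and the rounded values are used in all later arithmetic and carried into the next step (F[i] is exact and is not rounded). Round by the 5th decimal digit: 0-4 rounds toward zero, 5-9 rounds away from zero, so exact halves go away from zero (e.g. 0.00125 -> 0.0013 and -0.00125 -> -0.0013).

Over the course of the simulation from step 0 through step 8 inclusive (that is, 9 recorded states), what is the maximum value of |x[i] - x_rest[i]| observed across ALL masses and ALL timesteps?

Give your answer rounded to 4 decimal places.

Answer: 1.4034

Derivation:
Step 0: x=[6.0000 10.0000] v=[1.0000 0.0000]
Step 1: x=[6.1600 10.0400] v=[0.8000 0.2000]
Step 2: x=[6.2752 10.1248] v=[0.5760 0.4240]
Step 3: x=[6.3444 10.2556] v=[0.3459 0.6541]
Step 4: x=[6.3700 10.4300] v=[0.1281 0.8719]
Step 5: x=[6.3580 10.6420] v=[-0.0599 1.0599]
Step 6: x=[6.3174 10.8826] v=[-0.2031 1.2031]
Step 7: x=[6.2594 11.1406] v=[-0.2901 1.2901]
Step 8: x=[6.1966 11.4034] v=[-0.3139 1.3139]
Max displacement = 1.4034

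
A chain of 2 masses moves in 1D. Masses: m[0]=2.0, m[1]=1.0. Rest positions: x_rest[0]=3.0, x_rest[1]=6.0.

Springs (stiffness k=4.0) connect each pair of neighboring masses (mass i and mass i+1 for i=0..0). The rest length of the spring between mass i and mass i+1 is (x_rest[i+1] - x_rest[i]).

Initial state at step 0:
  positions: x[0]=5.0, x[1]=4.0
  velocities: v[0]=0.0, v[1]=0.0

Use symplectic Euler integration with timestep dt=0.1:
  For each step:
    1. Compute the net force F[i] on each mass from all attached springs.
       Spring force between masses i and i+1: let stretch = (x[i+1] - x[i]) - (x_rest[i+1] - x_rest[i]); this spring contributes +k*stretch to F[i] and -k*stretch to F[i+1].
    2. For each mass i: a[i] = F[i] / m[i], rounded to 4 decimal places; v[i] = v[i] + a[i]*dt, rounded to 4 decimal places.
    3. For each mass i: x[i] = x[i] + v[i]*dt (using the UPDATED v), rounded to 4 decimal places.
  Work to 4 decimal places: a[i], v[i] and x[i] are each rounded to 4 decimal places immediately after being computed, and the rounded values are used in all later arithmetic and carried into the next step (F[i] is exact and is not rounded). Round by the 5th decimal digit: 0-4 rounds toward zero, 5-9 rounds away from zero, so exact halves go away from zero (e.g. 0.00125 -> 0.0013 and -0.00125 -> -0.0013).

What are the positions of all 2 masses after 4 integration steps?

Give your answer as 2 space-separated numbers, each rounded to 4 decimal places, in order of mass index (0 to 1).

Step 0: x=[5.0000 4.0000] v=[0.0000 0.0000]
Step 1: x=[4.9200 4.1600] v=[-0.8000 1.6000]
Step 2: x=[4.7648 4.4704] v=[-1.5520 3.1040]
Step 3: x=[4.5437 4.9126] v=[-2.2109 4.4218]
Step 4: x=[4.2700 5.4600] v=[-2.7371 5.4742]

Answer: 4.2700 5.4600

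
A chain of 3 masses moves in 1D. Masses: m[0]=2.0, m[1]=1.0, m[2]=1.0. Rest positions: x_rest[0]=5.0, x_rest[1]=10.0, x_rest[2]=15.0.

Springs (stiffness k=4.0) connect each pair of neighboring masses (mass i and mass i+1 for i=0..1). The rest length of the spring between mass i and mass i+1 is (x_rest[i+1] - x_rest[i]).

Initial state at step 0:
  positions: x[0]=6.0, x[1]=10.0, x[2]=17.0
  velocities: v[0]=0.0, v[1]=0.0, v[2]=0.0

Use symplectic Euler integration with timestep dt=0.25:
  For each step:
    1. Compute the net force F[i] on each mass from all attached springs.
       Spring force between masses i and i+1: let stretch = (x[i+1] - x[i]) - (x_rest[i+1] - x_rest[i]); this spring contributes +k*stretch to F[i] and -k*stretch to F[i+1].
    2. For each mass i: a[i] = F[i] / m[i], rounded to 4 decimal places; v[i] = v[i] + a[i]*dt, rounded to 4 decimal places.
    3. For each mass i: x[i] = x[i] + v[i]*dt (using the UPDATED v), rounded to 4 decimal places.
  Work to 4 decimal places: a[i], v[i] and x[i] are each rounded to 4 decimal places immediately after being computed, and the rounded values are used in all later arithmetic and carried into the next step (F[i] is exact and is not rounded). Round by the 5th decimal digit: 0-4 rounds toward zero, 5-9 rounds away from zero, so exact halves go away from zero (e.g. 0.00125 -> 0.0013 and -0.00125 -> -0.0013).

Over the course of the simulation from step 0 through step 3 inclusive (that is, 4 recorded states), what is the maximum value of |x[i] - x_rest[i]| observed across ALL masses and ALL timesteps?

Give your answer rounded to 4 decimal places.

Answer: 2.2149

Derivation:
Step 0: x=[6.0000 10.0000 17.0000] v=[0.0000 0.0000 0.0000]
Step 1: x=[5.8750 10.7500 16.5000] v=[-0.5000 3.0000 -2.0000]
Step 2: x=[5.7344 11.7188 15.8125] v=[-0.5625 3.8750 -2.7500]
Step 3: x=[5.7168 12.2149 15.3516] v=[-0.0703 1.9843 -1.8437]
Max displacement = 2.2149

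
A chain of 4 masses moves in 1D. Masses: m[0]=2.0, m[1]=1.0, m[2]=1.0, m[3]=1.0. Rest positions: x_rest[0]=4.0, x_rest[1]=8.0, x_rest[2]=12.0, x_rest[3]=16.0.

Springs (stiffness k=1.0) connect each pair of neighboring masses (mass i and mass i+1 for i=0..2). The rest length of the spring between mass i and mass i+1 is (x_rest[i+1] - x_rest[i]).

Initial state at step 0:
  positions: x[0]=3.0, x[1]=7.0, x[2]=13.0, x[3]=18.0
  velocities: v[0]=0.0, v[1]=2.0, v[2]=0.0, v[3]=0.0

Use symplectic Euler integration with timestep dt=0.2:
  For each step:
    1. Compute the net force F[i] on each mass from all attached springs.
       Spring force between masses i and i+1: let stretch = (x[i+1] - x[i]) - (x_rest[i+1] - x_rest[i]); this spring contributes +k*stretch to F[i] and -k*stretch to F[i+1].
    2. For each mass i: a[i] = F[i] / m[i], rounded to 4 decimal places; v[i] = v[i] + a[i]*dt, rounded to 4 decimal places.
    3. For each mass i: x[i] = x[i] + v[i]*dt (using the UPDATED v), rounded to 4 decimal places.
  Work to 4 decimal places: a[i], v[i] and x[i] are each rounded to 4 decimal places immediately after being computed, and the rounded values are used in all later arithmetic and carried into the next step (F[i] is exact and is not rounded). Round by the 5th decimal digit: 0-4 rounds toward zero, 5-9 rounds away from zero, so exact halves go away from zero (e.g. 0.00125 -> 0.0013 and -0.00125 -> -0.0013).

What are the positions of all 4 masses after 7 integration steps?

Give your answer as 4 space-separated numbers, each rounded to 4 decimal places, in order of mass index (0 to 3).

Answer: 3.5216 9.8077 12.9679 16.9811

Derivation:
Step 0: x=[3.0000 7.0000 13.0000 18.0000] v=[0.0000 2.0000 0.0000 0.0000]
Step 1: x=[3.0000 7.4800 12.9600 17.9600] v=[0.0000 2.4000 -0.2000 -0.2000]
Step 2: x=[3.0096 8.0000 12.9008 17.8800] v=[0.0480 2.6000 -0.2960 -0.4000]
Step 3: x=[3.0390 8.5164 12.8447 17.7608] v=[0.1470 2.5821 -0.2803 -0.5958]
Step 4: x=[3.0979 8.9869 12.8122 17.6050] v=[0.2947 2.3523 -0.1627 -0.7790]
Step 5: x=[3.1946 9.3748 12.8184 17.4175] v=[0.4836 1.9396 0.0308 -0.9376]
Step 6: x=[3.3349 9.6533 12.8708 17.2060] v=[0.7016 1.3923 0.2619 -1.0574]
Step 7: x=[3.5216 9.8077 12.9679 16.9811] v=[0.9334 0.7721 0.4854 -1.1244]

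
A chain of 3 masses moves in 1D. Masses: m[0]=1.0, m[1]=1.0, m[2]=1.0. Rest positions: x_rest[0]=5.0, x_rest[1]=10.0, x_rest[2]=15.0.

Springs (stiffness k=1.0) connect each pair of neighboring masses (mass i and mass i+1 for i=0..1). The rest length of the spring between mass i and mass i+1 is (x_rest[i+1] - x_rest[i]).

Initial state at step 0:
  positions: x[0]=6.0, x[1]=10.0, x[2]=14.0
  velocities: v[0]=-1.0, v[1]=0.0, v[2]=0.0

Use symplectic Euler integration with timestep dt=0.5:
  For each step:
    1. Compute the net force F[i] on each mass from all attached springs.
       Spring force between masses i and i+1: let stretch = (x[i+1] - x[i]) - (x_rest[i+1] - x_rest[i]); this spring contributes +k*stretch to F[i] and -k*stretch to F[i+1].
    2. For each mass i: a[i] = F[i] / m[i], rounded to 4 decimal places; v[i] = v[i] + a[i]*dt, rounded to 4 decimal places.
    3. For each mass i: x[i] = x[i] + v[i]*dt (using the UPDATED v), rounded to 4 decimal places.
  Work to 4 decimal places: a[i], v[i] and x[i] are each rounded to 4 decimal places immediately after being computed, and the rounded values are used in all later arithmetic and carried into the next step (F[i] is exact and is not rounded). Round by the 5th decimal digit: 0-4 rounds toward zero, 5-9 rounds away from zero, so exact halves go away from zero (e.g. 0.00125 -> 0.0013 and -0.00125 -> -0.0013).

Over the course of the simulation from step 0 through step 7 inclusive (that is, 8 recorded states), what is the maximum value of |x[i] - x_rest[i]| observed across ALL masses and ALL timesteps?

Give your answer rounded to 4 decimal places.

Answer: 1.9944

Derivation:
Step 0: x=[6.0000 10.0000 14.0000] v=[-1.0000 0.0000 0.0000]
Step 1: x=[5.2500 10.0000 14.2500] v=[-1.5000 0.0000 0.5000]
Step 2: x=[4.4375 9.8750 14.6875] v=[-1.6250 -0.2500 0.8750]
Step 3: x=[3.7344 9.5938 15.1719] v=[-1.4063 -0.5625 0.9688]
Step 4: x=[3.2461 9.2422 15.5118] v=[-0.9766 -0.7032 0.6798]
Step 5: x=[3.0068 8.9590 15.5343] v=[-0.4786 -0.5665 0.0450]
Step 6: x=[3.0056 8.8315 15.1630] v=[-0.0025 -0.2550 -0.7427]
Step 7: x=[3.2109 8.8304 14.4588] v=[0.4105 -0.0022 -1.4085]
Max displacement = 1.9944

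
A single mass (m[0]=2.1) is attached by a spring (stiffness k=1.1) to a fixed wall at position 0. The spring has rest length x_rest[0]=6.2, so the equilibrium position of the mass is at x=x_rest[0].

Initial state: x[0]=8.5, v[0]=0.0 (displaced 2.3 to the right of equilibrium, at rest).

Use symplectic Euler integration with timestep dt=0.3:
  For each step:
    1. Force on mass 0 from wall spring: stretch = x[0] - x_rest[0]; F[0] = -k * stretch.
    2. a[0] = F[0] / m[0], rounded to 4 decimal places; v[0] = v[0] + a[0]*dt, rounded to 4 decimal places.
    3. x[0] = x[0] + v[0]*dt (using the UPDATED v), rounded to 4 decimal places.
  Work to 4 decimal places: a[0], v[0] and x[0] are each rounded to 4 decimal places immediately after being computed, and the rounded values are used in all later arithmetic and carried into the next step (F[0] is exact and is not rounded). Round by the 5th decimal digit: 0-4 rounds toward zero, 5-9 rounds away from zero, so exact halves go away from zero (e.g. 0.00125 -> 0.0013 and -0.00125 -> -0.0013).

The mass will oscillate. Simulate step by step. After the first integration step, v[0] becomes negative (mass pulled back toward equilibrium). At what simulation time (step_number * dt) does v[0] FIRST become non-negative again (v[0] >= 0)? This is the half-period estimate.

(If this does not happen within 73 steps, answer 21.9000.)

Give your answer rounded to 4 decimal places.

Answer: 4.5000

Derivation:
Step 0: x=[8.5000] v=[0.0000]
Step 1: x=[8.3916] v=[-0.3614]
Step 2: x=[8.1799] v=[-0.7058]
Step 3: x=[7.8748] v=[-1.0169]
Step 4: x=[7.4908] v=[-1.2801]
Step 5: x=[7.0459] v=[-1.4829]
Step 6: x=[6.5612] v=[-1.6158]
Step 7: x=[6.0594] v=[-1.6726]
Step 8: x=[5.5643] v=[-1.6505]
Step 9: x=[5.0991] v=[-1.5506]
Step 10: x=[4.6858] v=[-1.3776]
Step 11: x=[4.3439] v=[-1.1396]
Step 12: x=[4.0895] v=[-0.8479]
Step 13: x=[3.9346] v=[-0.5163]
Step 14: x=[3.8865] v=[-0.1603]
Step 15: x=[3.9475] v=[0.2032]
First v>=0 after going negative at step 15, time=4.5000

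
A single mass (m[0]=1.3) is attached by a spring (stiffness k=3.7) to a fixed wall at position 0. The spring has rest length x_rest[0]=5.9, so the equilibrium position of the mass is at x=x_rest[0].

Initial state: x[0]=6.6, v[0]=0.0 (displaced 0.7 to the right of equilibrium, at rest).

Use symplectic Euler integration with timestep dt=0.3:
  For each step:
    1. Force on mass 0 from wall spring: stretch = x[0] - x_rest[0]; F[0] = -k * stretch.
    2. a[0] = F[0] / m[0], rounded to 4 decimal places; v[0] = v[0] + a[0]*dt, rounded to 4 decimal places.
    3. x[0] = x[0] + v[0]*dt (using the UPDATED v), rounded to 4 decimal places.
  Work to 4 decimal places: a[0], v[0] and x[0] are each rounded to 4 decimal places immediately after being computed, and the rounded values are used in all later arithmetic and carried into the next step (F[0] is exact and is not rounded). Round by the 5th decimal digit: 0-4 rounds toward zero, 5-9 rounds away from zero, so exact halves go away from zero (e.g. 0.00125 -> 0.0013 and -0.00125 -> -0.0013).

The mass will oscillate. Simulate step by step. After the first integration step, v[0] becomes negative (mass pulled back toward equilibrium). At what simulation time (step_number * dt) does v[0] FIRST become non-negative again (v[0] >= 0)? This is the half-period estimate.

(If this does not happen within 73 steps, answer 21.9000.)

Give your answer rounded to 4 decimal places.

Step 0: x=[6.6000] v=[0.0000]
Step 1: x=[6.4207] v=[-0.5977]
Step 2: x=[6.1080] v=[-1.0423]
Step 3: x=[5.7420] v=[-1.2199]
Step 4: x=[5.4165] v=[-1.0850]
Step 5: x=[5.2148] v=[-0.6722]
Step 6: x=[5.1887] v=[-0.0871]
Step 7: x=[5.3448] v=[0.5203]
First v>=0 after going negative at step 7, time=2.1000

Answer: 2.1000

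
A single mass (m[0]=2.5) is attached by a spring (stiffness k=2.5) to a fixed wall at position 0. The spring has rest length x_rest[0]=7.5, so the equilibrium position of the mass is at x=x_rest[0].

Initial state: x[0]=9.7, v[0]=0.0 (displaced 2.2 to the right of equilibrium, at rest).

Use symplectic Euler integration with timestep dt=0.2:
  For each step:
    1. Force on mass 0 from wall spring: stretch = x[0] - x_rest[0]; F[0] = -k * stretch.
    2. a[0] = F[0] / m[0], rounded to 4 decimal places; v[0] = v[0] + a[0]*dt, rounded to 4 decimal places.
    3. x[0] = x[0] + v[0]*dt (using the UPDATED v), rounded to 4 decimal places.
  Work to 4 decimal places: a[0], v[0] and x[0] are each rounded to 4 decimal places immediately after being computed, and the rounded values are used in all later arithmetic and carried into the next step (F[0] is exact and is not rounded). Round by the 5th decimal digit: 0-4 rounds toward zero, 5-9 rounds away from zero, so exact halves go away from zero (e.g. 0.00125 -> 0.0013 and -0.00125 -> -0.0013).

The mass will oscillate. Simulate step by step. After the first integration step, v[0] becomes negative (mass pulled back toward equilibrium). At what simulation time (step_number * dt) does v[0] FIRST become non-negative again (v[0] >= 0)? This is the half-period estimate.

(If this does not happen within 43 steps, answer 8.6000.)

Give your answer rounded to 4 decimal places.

Answer: 3.2000

Derivation:
Step 0: x=[9.7000] v=[0.0000]
Step 1: x=[9.6120] v=[-0.4400]
Step 2: x=[9.4395] v=[-0.8624]
Step 3: x=[9.1894] v=[-1.2503]
Step 4: x=[8.8718] v=[-1.5882]
Step 5: x=[8.4993] v=[-1.8626]
Step 6: x=[8.0868] v=[-2.0625]
Step 7: x=[7.6508] v=[-2.1799]
Step 8: x=[7.2088] v=[-2.2101]
Step 9: x=[6.7784] v=[-2.1519]
Step 10: x=[6.3769] v=[-2.0076]
Step 11: x=[6.0203] v=[-1.7830]
Step 12: x=[5.7229] v=[-1.4871]
Step 13: x=[5.4966] v=[-1.1317]
Step 14: x=[5.3504] v=[-0.7310]
Step 15: x=[5.2902] v=[-0.3011]
Step 16: x=[5.3184] v=[0.1409]
First v>=0 after going negative at step 16, time=3.2000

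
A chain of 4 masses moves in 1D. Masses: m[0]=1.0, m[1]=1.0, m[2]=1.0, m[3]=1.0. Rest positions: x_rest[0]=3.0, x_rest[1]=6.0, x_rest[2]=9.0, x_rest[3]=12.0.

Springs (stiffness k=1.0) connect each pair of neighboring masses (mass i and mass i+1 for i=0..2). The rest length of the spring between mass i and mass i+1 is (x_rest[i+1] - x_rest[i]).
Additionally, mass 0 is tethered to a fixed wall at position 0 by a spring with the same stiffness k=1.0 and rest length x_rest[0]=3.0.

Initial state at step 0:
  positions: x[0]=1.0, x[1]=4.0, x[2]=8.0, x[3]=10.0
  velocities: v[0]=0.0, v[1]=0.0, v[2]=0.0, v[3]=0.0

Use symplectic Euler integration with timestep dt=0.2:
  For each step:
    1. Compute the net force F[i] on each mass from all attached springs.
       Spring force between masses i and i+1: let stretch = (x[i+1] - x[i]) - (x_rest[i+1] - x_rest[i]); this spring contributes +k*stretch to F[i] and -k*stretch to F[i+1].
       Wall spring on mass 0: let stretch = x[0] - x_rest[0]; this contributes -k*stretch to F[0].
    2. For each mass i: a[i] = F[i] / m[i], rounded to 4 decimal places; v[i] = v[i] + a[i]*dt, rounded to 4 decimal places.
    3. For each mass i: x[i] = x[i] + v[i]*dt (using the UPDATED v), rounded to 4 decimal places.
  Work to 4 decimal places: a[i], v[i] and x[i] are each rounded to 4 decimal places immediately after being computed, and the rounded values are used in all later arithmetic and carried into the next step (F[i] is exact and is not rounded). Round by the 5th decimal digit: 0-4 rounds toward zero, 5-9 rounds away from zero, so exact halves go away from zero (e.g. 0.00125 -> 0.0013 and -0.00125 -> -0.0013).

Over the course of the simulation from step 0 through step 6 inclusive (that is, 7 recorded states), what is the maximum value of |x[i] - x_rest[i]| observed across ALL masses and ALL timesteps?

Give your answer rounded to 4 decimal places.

Answer: 2.0938

Derivation:
Step 0: x=[1.0000 4.0000 8.0000 10.0000] v=[0.0000 0.0000 0.0000 0.0000]
Step 1: x=[1.0800 4.0400 7.9200 10.0400] v=[0.4000 0.2000 -0.4000 0.2000]
Step 2: x=[1.2352 4.1168 7.7696 10.1152] v=[0.7760 0.3840 -0.7520 0.3760]
Step 3: x=[1.4563 4.2244 7.5669 10.2166] v=[1.1053 0.5382 -1.0134 0.5069]
Step 4: x=[1.7298 4.3550 7.3365 10.3320] v=[1.3677 0.6531 -1.1520 0.5770]
Step 5: x=[2.0392 4.4999 7.1067 10.4476] v=[1.5468 0.7244 -1.1492 0.5779]
Step 6: x=[2.3654 4.6506 6.9062 10.5495] v=[1.6311 0.7536 -1.0024 0.5097]
Max displacement = 2.0938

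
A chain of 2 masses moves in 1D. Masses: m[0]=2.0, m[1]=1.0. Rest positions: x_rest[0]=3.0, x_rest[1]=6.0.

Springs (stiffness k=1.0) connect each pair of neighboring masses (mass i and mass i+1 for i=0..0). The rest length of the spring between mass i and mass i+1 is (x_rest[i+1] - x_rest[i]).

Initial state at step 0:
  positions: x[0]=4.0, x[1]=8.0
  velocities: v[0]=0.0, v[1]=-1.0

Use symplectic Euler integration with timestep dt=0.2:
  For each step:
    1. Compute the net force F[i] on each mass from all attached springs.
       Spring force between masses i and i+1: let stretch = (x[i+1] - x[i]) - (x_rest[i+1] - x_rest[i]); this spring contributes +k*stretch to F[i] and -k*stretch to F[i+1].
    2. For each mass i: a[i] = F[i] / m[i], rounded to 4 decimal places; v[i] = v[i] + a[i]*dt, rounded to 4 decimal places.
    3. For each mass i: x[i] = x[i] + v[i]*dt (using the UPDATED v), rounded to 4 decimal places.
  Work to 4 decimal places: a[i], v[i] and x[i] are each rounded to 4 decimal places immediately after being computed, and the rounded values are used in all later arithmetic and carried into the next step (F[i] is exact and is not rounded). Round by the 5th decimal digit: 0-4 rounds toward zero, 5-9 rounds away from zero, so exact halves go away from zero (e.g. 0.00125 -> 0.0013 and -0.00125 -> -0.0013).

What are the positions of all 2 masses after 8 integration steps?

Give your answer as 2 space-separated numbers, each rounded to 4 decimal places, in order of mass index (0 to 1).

Answer: 4.2191 5.9617

Derivation:
Step 0: x=[4.0000 8.0000] v=[0.0000 -1.0000]
Step 1: x=[4.0200 7.7600] v=[0.1000 -1.2000]
Step 2: x=[4.0548 7.4904] v=[0.1740 -1.3480]
Step 3: x=[4.0983 7.2034] v=[0.2176 -1.4351]
Step 4: x=[4.1439 6.9122] v=[0.2281 -1.4561]
Step 5: x=[4.1849 6.6302] v=[0.2049 -1.4098]
Step 6: x=[4.2148 6.3704] v=[0.1494 -1.2989]
Step 7: x=[4.2278 6.1444] v=[0.0650 -1.1300]
Step 8: x=[4.2191 5.9617] v=[-0.0433 -0.9133]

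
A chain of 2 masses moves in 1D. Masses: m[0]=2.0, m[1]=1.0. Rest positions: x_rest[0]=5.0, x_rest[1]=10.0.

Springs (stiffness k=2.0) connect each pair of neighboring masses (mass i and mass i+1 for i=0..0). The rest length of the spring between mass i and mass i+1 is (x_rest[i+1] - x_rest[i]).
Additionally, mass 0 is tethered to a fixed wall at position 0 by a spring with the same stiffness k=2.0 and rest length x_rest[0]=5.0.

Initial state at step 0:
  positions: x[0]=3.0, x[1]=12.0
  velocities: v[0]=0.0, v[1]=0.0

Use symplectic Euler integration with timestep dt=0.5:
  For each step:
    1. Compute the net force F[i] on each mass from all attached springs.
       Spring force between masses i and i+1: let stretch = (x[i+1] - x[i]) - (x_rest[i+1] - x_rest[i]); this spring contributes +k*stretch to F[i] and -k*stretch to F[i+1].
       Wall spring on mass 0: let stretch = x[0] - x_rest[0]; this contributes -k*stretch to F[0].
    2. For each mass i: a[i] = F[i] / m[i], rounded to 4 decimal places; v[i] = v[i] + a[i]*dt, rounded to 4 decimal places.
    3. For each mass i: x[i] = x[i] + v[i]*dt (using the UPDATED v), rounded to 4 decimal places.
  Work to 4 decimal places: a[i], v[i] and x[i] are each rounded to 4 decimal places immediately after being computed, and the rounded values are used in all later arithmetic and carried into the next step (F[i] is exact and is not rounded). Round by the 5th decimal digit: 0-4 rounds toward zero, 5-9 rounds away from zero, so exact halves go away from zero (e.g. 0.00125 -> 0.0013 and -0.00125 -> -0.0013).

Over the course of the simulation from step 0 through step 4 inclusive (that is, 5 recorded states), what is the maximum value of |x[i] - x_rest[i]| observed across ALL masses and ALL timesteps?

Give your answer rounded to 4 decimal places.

Step 0: x=[3.0000 12.0000] v=[0.0000 0.0000]
Step 1: x=[4.5000 10.0000] v=[3.0000 -4.0000]
Step 2: x=[6.2500 7.7500] v=[3.5000 -4.5000]
Step 3: x=[6.8125 7.2500] v=[1.1250 -1.0000]
Step 4: x=[5.7813 9.0313] v=[-2.0625 3.5625]
Max displacement = 2.7500

Answer: 2.7500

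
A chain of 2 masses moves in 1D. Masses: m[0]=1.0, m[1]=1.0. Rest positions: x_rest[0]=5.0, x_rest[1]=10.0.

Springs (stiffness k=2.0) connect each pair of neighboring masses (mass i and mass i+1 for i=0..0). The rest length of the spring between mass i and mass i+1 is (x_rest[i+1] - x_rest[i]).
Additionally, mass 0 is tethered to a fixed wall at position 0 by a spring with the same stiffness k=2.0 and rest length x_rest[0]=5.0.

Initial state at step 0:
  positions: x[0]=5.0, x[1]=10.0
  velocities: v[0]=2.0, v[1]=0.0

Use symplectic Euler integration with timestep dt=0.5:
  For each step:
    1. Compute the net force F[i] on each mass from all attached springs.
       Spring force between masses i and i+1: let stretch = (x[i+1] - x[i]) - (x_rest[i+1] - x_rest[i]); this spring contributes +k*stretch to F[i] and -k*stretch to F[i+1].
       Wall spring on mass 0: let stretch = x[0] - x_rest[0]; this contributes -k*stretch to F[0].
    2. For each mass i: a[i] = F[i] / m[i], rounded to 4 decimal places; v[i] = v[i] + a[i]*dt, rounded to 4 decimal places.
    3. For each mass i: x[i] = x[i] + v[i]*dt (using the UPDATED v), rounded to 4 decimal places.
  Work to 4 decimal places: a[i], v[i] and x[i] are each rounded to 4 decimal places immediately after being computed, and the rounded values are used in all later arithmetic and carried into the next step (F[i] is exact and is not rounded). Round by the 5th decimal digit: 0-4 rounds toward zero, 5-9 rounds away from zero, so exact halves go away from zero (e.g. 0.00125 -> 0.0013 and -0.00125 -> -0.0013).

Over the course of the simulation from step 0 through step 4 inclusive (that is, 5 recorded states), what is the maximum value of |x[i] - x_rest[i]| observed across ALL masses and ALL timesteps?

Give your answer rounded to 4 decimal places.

Step 0: x=[5.0000 10.0000] v=[2.0000 0.0000]
Step 1: x=[6.0000 10.0000] v=[2.0000 0.0000]
Step 2: x=[6.0000 10.5000] v=[0.0000 1.0000]
Step 3: x=[5.2500 11.2500] v=[-1.5000 1.5000]
Step 4: x=[4.8750 11.5000] v=[-0.7500 0.5000]
Max displacement = 1.5000

Answer: 1.5000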